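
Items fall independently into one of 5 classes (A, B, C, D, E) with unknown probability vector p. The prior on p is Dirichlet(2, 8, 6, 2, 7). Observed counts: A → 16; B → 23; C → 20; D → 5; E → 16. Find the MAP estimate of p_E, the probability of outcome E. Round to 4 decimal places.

MAP estimate of p_E = 0.2200

The posterior is Dirichlet(αᵢ + nᵢ) = Dirichlet(18, 31, 26, 7, 23).
For a Dirichlet(a₁,…,a_K) with all aᵢ > 1, the mode has j-th component (aⱼ − 1)/(Σaᵢ − K).
Here Σaᵢ = 105 and K = 5, so p_E = (23 − 1)/(105 − 5) = 22/100 ≈ 0.2200.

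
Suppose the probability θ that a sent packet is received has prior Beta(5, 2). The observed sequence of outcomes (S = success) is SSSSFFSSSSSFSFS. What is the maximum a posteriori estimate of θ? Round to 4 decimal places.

Prior: Beta(5, 2).
Data: 11 successes in 15 trials (from the sequence). The binomial likelihood contributes θ^11(1−θ)^4, so the posterior is Beta(5+11, 2+4) = Beta(16, 6).
For Beta(a, b) with a, b > 1 the mode is (a−1)/(a+b−2) = 15/20 ≈ 0.7500.

θ̂_MAP = 0.7500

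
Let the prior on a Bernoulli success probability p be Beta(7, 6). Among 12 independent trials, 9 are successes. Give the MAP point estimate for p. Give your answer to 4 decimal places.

p̂_MAP = 0.6522

Prior: Beta(7, 6).
Data: 9 successes in 12 trials. The binomial likelihood contributes p^9(1−p)^3, so the posterior is Beta(7+9, 6+3) = Beta(16, 9).
For Beta(a, b) with a, b > 1 the mode is (a−1)/(a+b−2) = 15/23 ≈ 0.6522.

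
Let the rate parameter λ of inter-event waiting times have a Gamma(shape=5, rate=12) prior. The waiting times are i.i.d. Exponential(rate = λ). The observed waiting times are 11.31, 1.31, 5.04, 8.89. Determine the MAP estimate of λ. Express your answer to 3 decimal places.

The Exponential(rate=λ) likelihood is ∝ λ^n e^(−λΣtᵢ). Here n = 4 and Σtᵢ = 11.31 + 1.31 + 5.04 + 8.89 = 26.55.
Posterior ∝ λ^4e^(−12λ) · λ^4e^(−26.55λ) = λ^8e^(−38.55λ), i.e. Gamma(9, 38.55).
Mode = (a−1)/b = 8/38.55 ≈ 0.208.

λ̂_MAP = 0.208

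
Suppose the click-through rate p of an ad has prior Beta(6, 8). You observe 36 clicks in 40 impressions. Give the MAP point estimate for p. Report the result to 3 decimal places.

p̂_MAP = 0.788

Prior: Beta(6, 8).
Data: 36 successes in 40 trials. The binomial likelihood contributes p^36(1−p)^4, so the posterior is Beta(6+36, 8+4) = Beta(42, 12).
For Beta(a, b) with a, b > 1 the mode is (a−1)/(a+b−2) = 41/52 ≈ 0.788.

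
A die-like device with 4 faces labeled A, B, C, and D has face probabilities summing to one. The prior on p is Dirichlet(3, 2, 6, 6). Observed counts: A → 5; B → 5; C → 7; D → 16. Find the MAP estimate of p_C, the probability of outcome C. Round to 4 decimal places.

MAP estimate of p_C = 0.2609

The posterior is Dirichlet(αᵢ + nᵢ) = Dirichlet(8, 7, 13, 22).
For a Dirichlet(a₁,…,a_K) with all aᵢ > 1, the mode has j-th component (aⱼ − 1)/(Σaᵢ − K).
Here Σaᵢ = 50 and K = 4, so p_C = (13 − 1)/(50 − 4) = 12/46 ≈ 0.2609.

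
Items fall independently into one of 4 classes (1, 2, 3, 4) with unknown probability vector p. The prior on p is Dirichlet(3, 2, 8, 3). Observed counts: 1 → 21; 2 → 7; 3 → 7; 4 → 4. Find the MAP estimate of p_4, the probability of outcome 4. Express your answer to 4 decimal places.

MAP estimate: 0.1176

The posterior is Dirichlet(αᵢ + nᵢ) = Dirichlet(24, 9, 15, 7).
For a Dirichlet(a₁,…,a_K) with all aᵢ > 1, the mode has j-th component (aⱼ − 1)/(Σaᵢ − K).
Here Σaᵢ = 55 and K = 4, so p_4 = (7 − 1)/(55 − 4) = 6/51 ≈ 0.1176.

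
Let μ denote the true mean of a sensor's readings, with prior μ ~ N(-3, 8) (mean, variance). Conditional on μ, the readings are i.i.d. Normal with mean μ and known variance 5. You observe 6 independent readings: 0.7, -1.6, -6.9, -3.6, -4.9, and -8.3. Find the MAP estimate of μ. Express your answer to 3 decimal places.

μ̂_MAP = -3.996

n = 6; x̄ = (0.7 + (-1.6) + (-6.9) + (-3.6) + (-4.9) + (-8.3))/6 = -24.6/6 = -4.1.
For a Normal prior and Normal likelihood with known variance, the posterior is Normal; its mode equals its mean, the precision-weighted average.
Prior precision 1/σ₀² = 1/8 = 0.125; data precision n/σ² = 6/5 = 1.2.
μ̂ = (0.125·(-3) + 1.2·(-4.1)) / (0.125 + 1.2) = (-5.295)/1.325 = -1059/265 ≈ -3.996.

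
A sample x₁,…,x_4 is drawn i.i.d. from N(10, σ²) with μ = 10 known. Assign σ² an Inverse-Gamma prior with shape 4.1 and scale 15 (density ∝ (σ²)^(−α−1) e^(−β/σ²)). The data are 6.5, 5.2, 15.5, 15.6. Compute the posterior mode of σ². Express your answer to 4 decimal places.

Sum of squared deviations about the known mean: SS = (6.5−10)² + (5.2−10)² + (15.5−10)² + (15.6−10)² = 96.9.
The Normal likelihood contributes (σ²)^(−n/2) exp(−SS/(2σ²)), so the posterior is Inverse-Gamma(α + n/2, β + SS/2) = Inverse-Gamma(6.1, 63.45).
The mode of Inverse-Gamma(a, b) is b/(a+1) = 63.45/7.1 ≈ 8.9366.

σ̂²_MAP = 8.9366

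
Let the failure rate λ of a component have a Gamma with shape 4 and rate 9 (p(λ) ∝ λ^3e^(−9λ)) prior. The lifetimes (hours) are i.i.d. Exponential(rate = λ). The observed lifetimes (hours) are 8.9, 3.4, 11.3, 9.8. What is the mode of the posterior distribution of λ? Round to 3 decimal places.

λ̂_MAP = 0.165

The Exponential(rate=λ) likelihood is ∝ λ^n e^(−λΣtᵢ). Here n = 4 and Σtᵢ = 8.9 + 3.4 + 11.3 + 9.8 = 33.4.
Posterior ∝ λ^3e^(−9λ) · λ^4e^(−33.4λ) = λ^7e^(−42.4λ), i.e. Gamma(8, 42.4).
Mode = (a−1)/b = 7/42.4 ≈ 0.165.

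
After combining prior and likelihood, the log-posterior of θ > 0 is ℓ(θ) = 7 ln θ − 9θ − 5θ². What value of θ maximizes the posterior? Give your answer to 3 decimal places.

θ̂_MAP = 0.500

ℓ'(θ) = 7/θ − 9 − 10θ. Setting this to zero and multiplying by θ: 10θ² + 9θ − 7 = 0.
θ = (−9 + √(9² + 4·10·7)) / (2·10) = (−9 + √361) / 20 = (−9 + 19)/20 = 1/2.
ℓ''(θ) = −7/θ² − 10 < 0, confirming a maximum.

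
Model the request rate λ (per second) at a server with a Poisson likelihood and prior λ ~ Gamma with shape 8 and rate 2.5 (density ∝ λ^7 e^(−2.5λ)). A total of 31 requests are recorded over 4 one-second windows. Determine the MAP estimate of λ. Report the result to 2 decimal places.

λ̂_MAP = 5.85

Σxᵢ = 31, n = 4.
Posterior ∝ λ^7e^(−2.5λ) · λ^31e^(−4λ) = λ^38e^(−6.5λ), i.e. Gamma(shape=39, rate=6.5).
The mode of a Gamma(a, b) with a ≥ 1 (shape–rate) is (a−1)/b = 38/6.5 ≈ 5.85.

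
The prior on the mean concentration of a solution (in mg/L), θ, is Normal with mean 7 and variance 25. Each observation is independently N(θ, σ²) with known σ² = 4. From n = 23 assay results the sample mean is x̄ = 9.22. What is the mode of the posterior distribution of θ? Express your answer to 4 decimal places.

n = 23, x̄ = 9.22.
For a Normal prior and Normal likelihood with known variance, the posterior is Normal; its mode equals its mean, the precision-weighted average.
Prior precision 1/σ₀² = 1/25 = 0.04; data precision n/σ² = 23/4 = 5.75.
θ̂ = (0.04·7 + 5.75·9.22) / (0.04 + 5.75) = 53.295/5.79 = 3553/386 ≈ 9.2047.

θ̂_MAP = 9.2047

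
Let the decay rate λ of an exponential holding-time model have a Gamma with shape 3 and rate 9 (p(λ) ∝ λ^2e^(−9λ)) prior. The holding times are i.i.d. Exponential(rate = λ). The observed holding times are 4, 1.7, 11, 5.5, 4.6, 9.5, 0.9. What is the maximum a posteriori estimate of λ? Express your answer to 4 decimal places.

λ̂_MAP = 0.1948

The Exponential(rate=λ) likelihood is ∝ λ^n e^(−λΣtᵢ). Here n = 7 and Σtᵢ = 4 + 1.7 + 11 + 5.5 + 4.6 + 9.5 + 0.9 = 37.2.
Posterior ∝ λ^2e^(−9λ) · λ^7e^(−37.2λ) = λ^9e^(−46.2λ), i.e. Gamma(10, 46.2).
Mode = (a−1)/b = 9/46.2 ≈ 0.1948.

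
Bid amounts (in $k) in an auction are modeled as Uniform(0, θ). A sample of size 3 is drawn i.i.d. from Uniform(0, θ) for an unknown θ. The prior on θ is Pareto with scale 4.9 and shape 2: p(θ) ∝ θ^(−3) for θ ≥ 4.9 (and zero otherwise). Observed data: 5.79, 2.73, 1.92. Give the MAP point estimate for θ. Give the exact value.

θ̂_MAP = 5.79

The Uniform(0, θ) likelihood is θ^(−n) for θ ≥ max(xᵢ), zero otherwise. Here max(xᵢ) = 5.79.
Posterior ∝ θ^(−3) · θ^(−3) = θ^(−6) on θ ≥ max(4.9, 5.79) = 5.79.
This density is strictly decreasing in θ, so the posterior mode lies at the lower boundary of the support.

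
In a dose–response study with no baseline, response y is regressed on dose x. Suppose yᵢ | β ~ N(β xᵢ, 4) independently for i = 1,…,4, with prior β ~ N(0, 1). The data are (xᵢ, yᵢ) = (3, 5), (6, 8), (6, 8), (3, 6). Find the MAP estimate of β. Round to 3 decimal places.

β̂_MAP = 1.372

log p(β | y) = −Σ(yᵢ − βxᵢ)²/(2·4) − β²/(2·1) + const.
Setting the derivative to zero: Σxᵢ(yᵢ − βxᵢ)/4 − β/1 = 0, so β = Σxᵢyᵢ / (Σxᵢ² + σ²/τ²).
Σxᵢyᵢ = 3·5 + 6·8 + 6·8 + 3·6 = 129; Σxᵢ² = 90; σ²/τ² = 4.
β̂_MAP = 129 / (90 + 4) = 129/94 ≈ 1.372.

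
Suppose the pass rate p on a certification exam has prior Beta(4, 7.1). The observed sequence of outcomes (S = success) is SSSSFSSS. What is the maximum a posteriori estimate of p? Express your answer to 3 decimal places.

Prior: Beta(4, 7.1).
Data: 7 successes in 8 trials (from the sequence). The binomial likelihood contributes p^7(1−p)^1, so the posterior is Beta(4+7, 7.1+1) = Beta(11, 8.1).
For Beta(a, b) with a, b > 1 the mode is (a−1)/(a+b−2) = 10/17.1 ≈ 0.585.

p̂_MAP = 0.585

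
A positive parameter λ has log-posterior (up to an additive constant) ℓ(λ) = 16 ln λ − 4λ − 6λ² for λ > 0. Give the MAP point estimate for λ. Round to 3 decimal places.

ℓ'(λ) = 16/λ − 4 − 12λ. Setting this to zero and multiplying by λ: 12λ² + 4λ − 16 = 0.
λ = (−4 + √(4² + 4·12·16)) / (2·12) = (−4 + √784) / 24 = (−4 + 28)/24 = 1.
ℓ''(λ) = −16/λ² − 12 < 0, confirming a maximum.

λ̂_MAP = 1.000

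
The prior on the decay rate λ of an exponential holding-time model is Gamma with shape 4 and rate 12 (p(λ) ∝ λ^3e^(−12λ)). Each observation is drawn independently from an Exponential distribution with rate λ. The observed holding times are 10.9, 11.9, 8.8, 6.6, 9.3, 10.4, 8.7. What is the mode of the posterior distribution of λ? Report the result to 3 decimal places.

The Exponential(rate=λ) likelihood is ∝ λ^n e^(−λΣtᵢ). Here n = 7 and Σtᵢ = 10.9 + 11.9 + 8.8 + 6.6 + 9.3 + 10.4 + 8.7 = 66.6.
Posterior ∝ λ^3e^(−12λ) · λ^7e^(−66.6λ) = λ^10e^(−78.6λ), i.e. Gamma(11, 78.6).
Mode = (a−1)/b = 10/78.6 ≈ 0.127.

λ̂_MAP = 0.127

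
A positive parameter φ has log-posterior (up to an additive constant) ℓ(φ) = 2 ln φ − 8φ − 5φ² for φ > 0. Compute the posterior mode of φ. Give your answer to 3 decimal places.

φ̂_MAP = 0.200

ℓ'(φ) = 2/φ − 8 − 10φ. Setting this to zero and multiplying by φ: 10φ² + 8φ − 2 = 0.
φ = (−8 + √(8² + 4·10·2)) / (2·10) = (−8 + √144) / 20 = (−8 + 12)/20 = 1/5.
ℓ''(φ) = −2/φ² − 10 < 0, confirming a maximum.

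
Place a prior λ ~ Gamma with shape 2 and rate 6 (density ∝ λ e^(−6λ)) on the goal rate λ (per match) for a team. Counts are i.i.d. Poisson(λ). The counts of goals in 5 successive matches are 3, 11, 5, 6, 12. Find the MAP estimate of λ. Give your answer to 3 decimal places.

λ̂_MAP = 3.455

Σxᵢ = 3+11+5+6+12 = 37, with n = 5.
Posterior ∝ λe^(−6λ) · λ^37e^(−5λ) = λ^38e^(−11λ), i.e. Gamma(shape=39, rate=11).
The mode of a Gamma(a, b) with a ≥ 1 (shape–rate) is (a−1)/b = 38/11 ≈ 3.455.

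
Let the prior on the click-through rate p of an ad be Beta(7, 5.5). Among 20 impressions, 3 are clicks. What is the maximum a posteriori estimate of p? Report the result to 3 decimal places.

p̂_MAP = 0.295

Prior: Beta(7, 5.5).
Data: 3 successes in 20 trials. The binomial likelihood contributes p^3(1−p)^17, so the posterior is Beta(7+3, 5.5+17) = Beta(10, 22.5).
For Beta(a, b) with a, b > 1 the mode is (a−1)/(a+b−2) = 9/30.5 ≈ 0.295.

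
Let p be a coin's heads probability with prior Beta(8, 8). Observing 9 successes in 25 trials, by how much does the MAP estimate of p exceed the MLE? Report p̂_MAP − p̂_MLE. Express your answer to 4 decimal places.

Posterior is Beta(17, 24); MAP = (17−1)/(41−2) = 16/39 ≈ 0.41026.
MLE ignores the prior: p̂_MLE = k/n = 9/25 ≈ 0.36000.
Difference = 16/39 − 9/25 = 49/975 ≈ 0.0503.

MAP − MLE = 0.0503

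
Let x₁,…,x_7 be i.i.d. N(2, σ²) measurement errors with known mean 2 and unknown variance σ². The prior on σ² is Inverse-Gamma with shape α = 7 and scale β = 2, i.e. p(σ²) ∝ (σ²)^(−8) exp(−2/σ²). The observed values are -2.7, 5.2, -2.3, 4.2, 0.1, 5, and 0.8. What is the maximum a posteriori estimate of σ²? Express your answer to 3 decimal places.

σ̂²_MAP = 3.205

Sum of squared deviations about the known mean: SS = (-2.7−2)² + (5.2−2)² + (-2.3−2)² + (4.2−2)² + (0.1−2)² + (5−2)² + (0.8−2)² = 69.71.
The Normal likelihood contributes (σ²)^(−n/2) exp(−SS/(2σ²)), so the posterior is Inverse-Gamma(α + n/2, β + SS/2) = Inverse-Gamma(10.5, 36.855).
The mode of Inverse-Gamma(a, b) is b/(a+1) = 36.855/11.5 ≈ 3.205.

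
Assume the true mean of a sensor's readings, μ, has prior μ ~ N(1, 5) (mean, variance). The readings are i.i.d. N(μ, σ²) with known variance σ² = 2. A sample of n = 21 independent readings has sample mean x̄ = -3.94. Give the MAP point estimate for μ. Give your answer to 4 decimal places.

n = 21, x̄ = -3.94.
For a Normal prior and Normal likelihood with known variance, the posterior is Normal; its mode equals its mean, the precision-weighted average.
Prior precision 1/σ₀² = 1/5 = 0.2; data precision n/σ² = 21/2 = 10.5.
μ̂ = (0.2·1 + 10.5·(-3.94)) / (0.2 + 10.5) = (-41.17)/10.7 = -4117/1070 ≈ -3.8477.

μ̂_MAP = -3.8477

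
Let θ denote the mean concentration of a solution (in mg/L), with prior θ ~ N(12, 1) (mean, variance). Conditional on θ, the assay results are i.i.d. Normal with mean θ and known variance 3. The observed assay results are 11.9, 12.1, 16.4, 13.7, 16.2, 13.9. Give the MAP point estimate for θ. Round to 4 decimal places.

n = 6; x̄ = (11.9 + 12.1 + 16.4 + 13.7 + 16.2 + 13.9)/6 = 84.2/6 = 421/30 ≈ 14.0333.
For a Normal prior and Normal likelihood with known variance, the posterior is Normal; its mode equals its mean, the precision-weighted average.
Prior precision 1/σ₀² = 1/1 = 1; data precision n/σ² = 6/3 = 2.
θ̂ = (1·12 + 2·(421/30)) / (1 + 2) = (601/15)/3 = 601/45 ≈ 13.3556.

θ̂_MAP = 13.3556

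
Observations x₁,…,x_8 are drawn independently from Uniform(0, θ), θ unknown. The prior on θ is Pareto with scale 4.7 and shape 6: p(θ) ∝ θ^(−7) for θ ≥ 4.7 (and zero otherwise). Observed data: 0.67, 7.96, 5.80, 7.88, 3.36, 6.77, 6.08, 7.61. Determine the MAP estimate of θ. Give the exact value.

The Uniform(0, θ) likelihood is θ^(−n) for θ ≥ max(xᵢ), zero otherwise. Here max(xᵢ) = 7.96.
Posterior ∝ θ^(−7) · θ^(−8) = θ^(−15) on θ ≥ max(4.7, 7.96) = 7.96.
This density is strictly decreasing in θ, so the posterior mode lies at the lower boundary of the support.

θ̂_MAP = 7.96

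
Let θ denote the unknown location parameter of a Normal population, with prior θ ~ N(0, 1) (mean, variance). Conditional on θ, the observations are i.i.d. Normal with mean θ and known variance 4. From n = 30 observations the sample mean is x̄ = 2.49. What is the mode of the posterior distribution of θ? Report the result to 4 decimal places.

θ̂_MAP = 2.1971

n = 30, x̄ = 2.49.
For a Normal prior and Normal likelihood with known variance, the posterior is Normal; its mode equals its mean, the precision-weighted average.
Prior precision 1/σ₀² = 1/1 = 1; data precision n/σ² = 30/4 = 7.5.
θ̂ = (1·0 + 7.5·2.49) / (1 + 7.5) = 18.675/8.5 = 747/340 ≈ 2.1971.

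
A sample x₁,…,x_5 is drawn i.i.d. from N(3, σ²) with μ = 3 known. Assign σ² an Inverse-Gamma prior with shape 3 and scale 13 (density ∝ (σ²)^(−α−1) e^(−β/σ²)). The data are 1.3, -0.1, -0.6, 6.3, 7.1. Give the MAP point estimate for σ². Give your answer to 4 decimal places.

Sum of squared deviations about the known mean: SS = (1.3−3)² + (-0.1−3)² + (-0.6−3)² + (6.3−3)² + (7.1−3)² = 53.16.
The Normal likelihood contributes (σ²)^(−n/2) exp(−SS/(2σ²)), so the posterior is Inverse-Gamma(α + n/2, β + SS/2) = Inverse-Gamma(5.5, 39.58).
The mode of Inverse-Gamma(a, b) is b/(a+1) = 39.58/6.5 ≈ 6.0892.

σ̂²_MAP = 6.0892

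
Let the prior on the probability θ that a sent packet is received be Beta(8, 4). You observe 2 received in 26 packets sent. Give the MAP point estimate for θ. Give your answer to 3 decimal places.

Prior: Beta(8, 4).
Data: 2 successes in 26 trials. The binomial likelihood contributes θ^2(1−θ)^24, so the posterior is Beta(8+2, 4+24) = Beta(10, 28).
For Beta(a, b) with a, b > 1 the mode is (a−1)/(a+b−2) = 9/36 ≈ 0.250.

θ̂_MAP = 0.250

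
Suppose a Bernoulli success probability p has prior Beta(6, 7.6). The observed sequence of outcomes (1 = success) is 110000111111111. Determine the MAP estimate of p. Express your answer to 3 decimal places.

Prior: Beta(6, 7.6).
Data: 11 successes in 15 trials (from the sequence). The binomial likelihood contributes p^11(1−p)^4, so the posterior is Beta(6+11, 7.6+4) = Beta(17, 11.6).
For Beta(a, b) with a, b > 1 the mode is (a−1)/(a+b−2) = 16/26.6 ≈ 0.602.

p̂_MAP = 0.602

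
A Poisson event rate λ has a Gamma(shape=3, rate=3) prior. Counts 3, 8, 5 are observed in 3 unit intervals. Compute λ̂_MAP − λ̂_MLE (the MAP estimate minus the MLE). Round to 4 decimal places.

Σxᵢ = 16. Posterior is Gamma(19, 6); MAP = (19−1)/6 = 18/6 ≈ 3.00000.
MLE = x̄ = 16/3 ≈ 5.33333.
Difference = 18/6 − 16/3 = -7/3 ≈ -2.3333.

MAP − MLE = -2.3333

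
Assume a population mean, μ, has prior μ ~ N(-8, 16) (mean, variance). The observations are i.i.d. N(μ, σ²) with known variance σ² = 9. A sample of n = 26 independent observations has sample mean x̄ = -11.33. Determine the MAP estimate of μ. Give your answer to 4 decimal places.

μ̂_MAP = -11.2595

n = 26, x̄ = -11.33.
For a Normal prior and Normal likelihood with known variance, the posterior is Normal; its mode equals its mean, the precision-weighted average.
Prior precision 1/σ₀² = 1/16 = 0.0625; data precision n/σ² = 26/9.
μ̂ = (0.0625·(-8) + (26/9)·(-11.33)) / (0.0625 + 26/9) = (-7477/225)/(425/144) = -119632/10625 ≈ -11.2595.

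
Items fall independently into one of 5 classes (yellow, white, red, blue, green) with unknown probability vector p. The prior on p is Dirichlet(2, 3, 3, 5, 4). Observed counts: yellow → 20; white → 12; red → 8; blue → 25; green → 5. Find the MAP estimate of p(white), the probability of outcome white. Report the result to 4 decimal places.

MAP estimate of p(white) = 0.1707

The posterior is Dirichlet(αᵢ + nᵢ) = Dirichlet(22, 15, 11, 30, 9).
For a Dirichlet(a₁,…,a_K) with all aᵢ > 1, the mode has j-th component (aⱼ − 1)/(Σaᵢ − K).
Here Σaᵢ = 87 and K = 5, so p(white) = (15 − 1)/(87 − 5) = 14/82 ≈ 0.1707.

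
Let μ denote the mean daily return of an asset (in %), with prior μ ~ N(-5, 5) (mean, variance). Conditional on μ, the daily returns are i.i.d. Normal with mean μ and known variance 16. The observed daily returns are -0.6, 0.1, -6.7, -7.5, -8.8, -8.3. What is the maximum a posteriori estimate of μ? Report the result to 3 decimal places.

n = 6; x̄ = ((-0.6) + 0.1 + (-6.7) + (-7.5) + (-8.8) + (-8.3))/6 = -31.8/6 = -5.3.
For a Normal prior and Normal likelihood with known variance, the posterior is Normal; its mode equals its mean, the precision-weighted average.
Prior precision 1/σ₀² = 1/5 = 0.2; data precision n/σ² = 6/16 = 0.375.
μ̂ = (0.2·(-5) + 0.375·(-5.3)) / (0.2 + 0.375) = (-2.9875)/0.575 = -239/46 ≈ -5.196.

μ̂_MAP = -5.196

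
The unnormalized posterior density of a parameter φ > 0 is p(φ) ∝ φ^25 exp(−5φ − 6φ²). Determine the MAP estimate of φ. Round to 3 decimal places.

φ̂_MAP = 1.250

ℓ'(φ) = 25/φ − 5 − 12φ. Setting this to zero and multiplying by φ: 12φ² + 5φ − 25 = 0.
φ = (−5 + √(5² + 4·12·25)) / (2·12) = (−5 + √1225) / 24 = (−5 + 35)/24 = 5/4.
ℓ''(φ) = −25/φ² − 12 < 0, confirming a maximum.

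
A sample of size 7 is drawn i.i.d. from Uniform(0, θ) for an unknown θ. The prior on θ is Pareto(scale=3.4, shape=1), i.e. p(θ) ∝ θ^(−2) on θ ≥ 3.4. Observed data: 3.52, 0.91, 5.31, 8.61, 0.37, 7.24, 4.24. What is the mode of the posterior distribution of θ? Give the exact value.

θ̂_MAP = 8.61

The Uniform(0, θ) likelihood is θ^(−n) for θ ≥ max(xᵢ), zero otherwise. Here max(xᵢ) = 8.61.
Posterior ∝ θ^(−2) · θ^(−7) = θ^(−9) on θ ≥ max(3.4, 8.61) = 8.61.
This density is strictly decreasing in θ, so the posterior mode lies at the lower boundary of the support.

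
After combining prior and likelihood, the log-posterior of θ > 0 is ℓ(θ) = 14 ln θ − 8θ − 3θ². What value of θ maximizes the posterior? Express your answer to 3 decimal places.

θ̂_MAP = 1.000

ℓ'(θ) = 14/θ − 8 − 6θ. Setting this to zero and multiplying by θ: 6θ² + 8θ − 14 = 0.
θ = (−8 + √(8² + 4·6·14)) / (2·6) = (−8 + √400) / 12 = (−8 + 20)/12 = 1.
ℓ''(θ) = −14/θ² − 6 < 0, confirming a maximum.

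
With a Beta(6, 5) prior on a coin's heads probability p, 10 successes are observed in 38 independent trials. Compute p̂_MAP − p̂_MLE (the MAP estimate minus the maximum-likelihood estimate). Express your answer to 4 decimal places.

MAP − MLE = 0.0560

Posterior is Beta(16, 33); MAP = (16−1)/(49−2) = 15/47 ≈ 0.31915.
MLE ignores the prior: p̂_MLE = k/n = 10/38 ≈ 0.26316.
Difference = 15/47 − 10/38 = 50/893 ≈ 0.0560.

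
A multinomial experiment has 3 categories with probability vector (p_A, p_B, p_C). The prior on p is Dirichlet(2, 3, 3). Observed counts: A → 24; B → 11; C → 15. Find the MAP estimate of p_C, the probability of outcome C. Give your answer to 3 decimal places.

The posterior is Dirichlet(αᵢ + nᵢ) = Dirichlet(26, 14, 18).
For a Dirichlet(a₁,…,a_K) with all aᵢ > 1, the mode has j-th component (aⱼ − 1)/(Σaᵢ − K).
Here Σaᵢ = 58 and K = 3, so p_C = (18 − 1)/(58 − 3) = 17/55 ≈ 0.309.

MAP estimate of p_C = 0.309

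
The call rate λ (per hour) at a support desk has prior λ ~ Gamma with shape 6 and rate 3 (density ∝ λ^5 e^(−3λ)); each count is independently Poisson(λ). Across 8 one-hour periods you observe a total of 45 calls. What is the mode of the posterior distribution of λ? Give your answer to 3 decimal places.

λ̂_MAP = 4.545

Σxᵢ = 45, n = 8.
Posterior ∝ λ^5e^(−3λ) · λ^45e^(−8λ) = λ^50e^(−11λ), i.e. Gamma(shape=51, rate=11).
The mode of a Gamma(a, b) with a ≥ 1 (shape–rate) is (a−1)/b = 50/11 ≈ 4.545.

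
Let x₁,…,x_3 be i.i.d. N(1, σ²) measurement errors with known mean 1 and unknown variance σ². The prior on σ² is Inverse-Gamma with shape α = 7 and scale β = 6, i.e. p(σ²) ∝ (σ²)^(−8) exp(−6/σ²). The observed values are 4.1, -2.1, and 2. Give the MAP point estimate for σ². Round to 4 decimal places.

σ̂²_MAP = 1.6958

Sum of squared deviations about the known mean: SS = (4.1−1)² + (-2.1−1)² + (2−1)² = 20.22.
The Normal likelihood contributes (σ²)^(−n/2) exp(−SS/(2σ²)), so the posterior is Inverse-Gamma(α + n/2, β + SS/2) = Inverse-Gamma(8.5, 16.11).
The mode of Inverse-Gamma(a, b) is b/(a+1) = 16.11/9.5 ≈ 1.6958.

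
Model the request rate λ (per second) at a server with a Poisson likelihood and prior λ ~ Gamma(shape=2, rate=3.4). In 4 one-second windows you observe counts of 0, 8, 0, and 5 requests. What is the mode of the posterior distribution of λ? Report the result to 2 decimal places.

Σxᵢ = 0+8+0+5 = 13, with n = 4.
Posterior ∝ λe^(−3.4λ) · λ^13e^(−4λ) = λ^14e^(−7.4λ), i.e. Gamma(shape=15, rate=7.4).
The mode of a Gamma(a, b) with a ≥ 1 (shape–rate) is (a−1)/b = 14/7.4 ≈ 1.89.

λ̂_MAP = 1.89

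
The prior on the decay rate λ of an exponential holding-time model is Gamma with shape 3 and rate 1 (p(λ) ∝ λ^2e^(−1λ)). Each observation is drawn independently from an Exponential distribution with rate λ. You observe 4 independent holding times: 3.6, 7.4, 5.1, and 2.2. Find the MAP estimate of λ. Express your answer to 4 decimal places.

The Exponential(rate=λ) likelihood is ∝ λ^n e^(−λΣtᵢ). Here n = 4 and Σtᵢ = 3.6 + 7.4 + 5.1 + 2.2 = 18.3.
Posterior ∝ λ^2e^(−1λ) · λ^4e^(−18.3λ) = λ^6e^(−19.3λ), i.e. Gamma(7, 19.3).
Mode = (a−1)/b = 6/19.3 ≈ 0.3109.

λ̂_MAP = 0.3109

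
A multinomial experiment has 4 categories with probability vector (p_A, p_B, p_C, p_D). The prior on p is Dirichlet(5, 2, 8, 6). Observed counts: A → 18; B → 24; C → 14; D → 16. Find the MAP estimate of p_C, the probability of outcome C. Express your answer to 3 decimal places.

MAP estimate of p_C = 0.236

The posterior is Dirichlet(αᵢ + nᵢ) = Dirichlet(23, 26, 22, 22).
For a Dirichlet(a₁,…,a_K) with all aᵢ > 1, the mode has j-th component (aⱼ − 1)/(Σaᵢ − K).
Here Σaᵢ = 93 and K = 4, so p_C = (22 − 1)/(93 − 4) = 21/89 ≈ 0.236.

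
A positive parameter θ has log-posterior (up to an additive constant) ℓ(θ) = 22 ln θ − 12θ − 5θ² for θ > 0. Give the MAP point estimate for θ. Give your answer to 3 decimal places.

ℓ'(θ) = 22/θ − 12 − 10θ. Setting this to zero and multiplying by θ: 10θ² + 12θ − 22 = 0.
θ = (−12 + √(12² + 4·10·22)) / (2·10) = (−12 + √1024) / 20 = (−12 + 32)/20 = 1.
ℓ''(θ) = −22/θ² − 10 < 0, confirming a maximum.

θ̂_MAP = 1.000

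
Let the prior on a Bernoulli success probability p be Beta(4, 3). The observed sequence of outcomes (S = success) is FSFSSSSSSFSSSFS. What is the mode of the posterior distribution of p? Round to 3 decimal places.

p̂_MAP = 0.700

Prior: Beta(4, 3).
Data: 11 successes in 15 trials (from the sequence). The binomial likelihood contributes p^11(1−p)^4, so the posterior is Beta(4+11, 3+4) = Beta(15, 7).
For Beta(a, b) with a, b > 1 the mode is (a−1)/(a+b−2) = 14/20 ≈ 0.700.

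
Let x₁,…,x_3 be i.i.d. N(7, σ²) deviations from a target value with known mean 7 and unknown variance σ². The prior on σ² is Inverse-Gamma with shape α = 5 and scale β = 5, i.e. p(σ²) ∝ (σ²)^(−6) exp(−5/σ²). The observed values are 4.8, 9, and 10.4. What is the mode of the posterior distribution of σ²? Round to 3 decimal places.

σ̂²_MAP = 2.027

Sum of squared deviations about the known mean: SS = (4.8−7)² + (9−7)² + (10.4−7)² = 20.4.
The Normal likelihood contributes (σ²)^(−n/2) exp(−SS/(2σ²)), so the posterior is Inverse-Gamma(α + n/2, β + SS/2) = Inverse-Gamma(6.5, 15.2).
The mode of Inverse-Gamma(a, b) is b/(a+1) = 15.2/7.5 ≈ 2.027.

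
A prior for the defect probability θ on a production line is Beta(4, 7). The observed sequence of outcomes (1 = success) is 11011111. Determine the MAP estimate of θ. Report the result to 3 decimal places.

θ̂_MAP = 0.588

Prior: Beta(4, 7).
Data: 7 successes in 8 trials (from the sequence). The binomial likelihood contributes θ^7(1−θ)^1, so the posterior is Beta(4+7, 7+1) = Beta(11, 8).
For Beta(a, b) with a, b > 1 the mode is (a−1)/(a+b−2) = 10/17 ≈ 0.588.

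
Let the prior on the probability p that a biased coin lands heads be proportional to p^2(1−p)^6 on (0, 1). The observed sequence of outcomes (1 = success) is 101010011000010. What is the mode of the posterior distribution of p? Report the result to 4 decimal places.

The prior density ∝ p^2(1−p)^6 is the kernel of Beta(3, 7).
Data: 6 successes in 15 trials (from the sequence). The binomial likelihood contributes p^6(1−p)^9, so the posterior is Beta(3+6, 7+9) = Beta(9, 16).
For Beta(a, b) with a, b > 1 the mode is (a−1)/(a+b−2) = 8/23 ≈ 0.3478.

p̂_MAP = 0.3478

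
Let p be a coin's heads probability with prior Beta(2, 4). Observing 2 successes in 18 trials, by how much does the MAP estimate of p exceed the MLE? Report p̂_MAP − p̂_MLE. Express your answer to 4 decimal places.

Posterior is Beta(4, 20); MAP = (4−1)/(24−2) = 3/22 ≈ 0.13636.
MLE ignores the prior: p̂_MLE = k/n = 2/18 ≈ 0.11111.
Difference = 3/22 − 2/18 = 5/198 ≈ 0.0253.

MAP − MLE = 0.0253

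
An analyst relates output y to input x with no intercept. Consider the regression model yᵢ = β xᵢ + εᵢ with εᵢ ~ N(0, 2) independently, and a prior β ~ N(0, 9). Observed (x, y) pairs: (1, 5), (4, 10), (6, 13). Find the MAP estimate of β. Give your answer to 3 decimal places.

log p(β | y) = −Σ(yᵢ − βxᵢ)²/(2·2) − β²/(2·9) + const.
Setting the derivative to zero: Σxᵢ(yᵢ − βxᵢ)/2 − β/9 = 0, so β = Σxᵢyᵢ / (Σxᵢ² + σ²/τ²).
Σxᵢyᵢ = 1·5 + 4·10 + 6·13 = 123; Σxᵢ² = 53; σ²/τ² = 2/9.
β̂_MAP = 123 / (53 + 2/9) = 123/(479/9) = 1107/479 ≈ 2.311.

β̂_MAP = 2.311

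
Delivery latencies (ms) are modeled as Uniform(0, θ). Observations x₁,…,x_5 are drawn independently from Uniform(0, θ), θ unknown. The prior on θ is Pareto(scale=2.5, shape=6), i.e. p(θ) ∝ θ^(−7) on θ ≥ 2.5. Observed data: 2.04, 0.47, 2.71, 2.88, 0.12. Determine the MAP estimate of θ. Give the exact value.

θ̂_MAP = 2.88

The Uniform(0, θ) likelihood is θ^(−n) for θ ≥ max(xᵢ), zero otherwise. Here max(xᵢ) = 2.88.
Posterior ∝ θ^(−7) · θ^(−5) = θ^(−12) on θ ≥ max(2.5, 2.88) = 2.88.
This density is strictly decreasing in θ, so the posterior mode lies at the lower boundary of the support.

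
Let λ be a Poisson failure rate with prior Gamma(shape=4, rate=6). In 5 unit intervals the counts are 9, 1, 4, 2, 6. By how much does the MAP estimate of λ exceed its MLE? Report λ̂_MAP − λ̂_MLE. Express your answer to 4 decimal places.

Σxᵢ = 22. Posterior is Gamma(26, 11); MAP = (26−1)/11 = 25/11 ≈ 2.27273.
MLE = x̄ = 22/5 ≈ 4.40000.
Difference = 25/11 − 22/5 = -117/55 ≈ -2.1273.

MAP − MLE = -2.1273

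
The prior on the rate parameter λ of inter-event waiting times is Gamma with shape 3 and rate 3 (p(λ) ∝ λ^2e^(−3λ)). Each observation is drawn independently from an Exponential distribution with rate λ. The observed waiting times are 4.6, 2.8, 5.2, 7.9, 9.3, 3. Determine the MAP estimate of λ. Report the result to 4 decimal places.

λ̂_MAP = 0.2235

The Exponential(rate=λ) likelihood is ∝ λ^n e^(−λΣtᵢ). Here n = 6 and Σtᵢ = 4.6 + 2.8 + 5.2 + 7.9 + 9.3 + 3 = 32.8.
Posterior ∝ λ^2e^(−3λ) · λ^6e^(−32.8λ) = λ^8e^(−35.8λ), i.e. Gamma(9, 35.8).
Mode = (a−1)/b = 8/35.8 ≈ 0.2235.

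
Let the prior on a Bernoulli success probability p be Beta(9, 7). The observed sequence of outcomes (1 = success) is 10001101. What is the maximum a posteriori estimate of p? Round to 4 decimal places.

Prior: Beta(9, 7).
Data: 4 successes in 8 trials (from the sequence). The binomial likelihood contributes p^4(1−p)^4, so the posterior is Beta(9+4, 7+4) = Beta(13, 11).
For Beta(a, b) with a, b > 1 the mode is (a−1)/(a+b−2) = 12/22 ≈ 0.5455.

p̂_MAP = 0.5455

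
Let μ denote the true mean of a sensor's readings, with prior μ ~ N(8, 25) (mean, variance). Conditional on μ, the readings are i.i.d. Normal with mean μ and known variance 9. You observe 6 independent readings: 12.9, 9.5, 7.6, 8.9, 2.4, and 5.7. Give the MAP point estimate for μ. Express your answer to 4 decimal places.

n = 6; x̄ = (12.9 + 9.5 + 7.6 + 8.9 + 2.4 + 5.7)/6 = 47/6 = 47/6 ≈ 7.8333.
For a Normal prior and Normal likelihood with known variance, the posterior is Normal; its mode equals its mean, the precision-weighted average.
Prior precision 1/σ₀² = 1/25 = 0.04; data precision n/σ² = 6/9 = 2/3.
μ̂ = (0.04·8 + (2/3)·(47/6)) / (0.04 + 2/3) = (1247/225)/(53/75) = 1247/159 ≈ 7.8428.

μ̂_MAP = 7.8428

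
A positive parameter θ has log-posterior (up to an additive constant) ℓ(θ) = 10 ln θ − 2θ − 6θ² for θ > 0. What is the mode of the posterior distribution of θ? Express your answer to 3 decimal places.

ℓ'(θ) = 10/θ − 2 − 12θ. Setting this to zero and multiplying by θ: 12θ² + 2θ − 10 = 0.
θ = (−2 + √(2² + 4·12·10)) / (2·12) = (−2 + √484) / 24 = (−2 + 22)/24 = 5/6.
ℓ''(θ) = −10/θ² − 12 < 0, confirming a maximum.

θ̂_MAP = 0.833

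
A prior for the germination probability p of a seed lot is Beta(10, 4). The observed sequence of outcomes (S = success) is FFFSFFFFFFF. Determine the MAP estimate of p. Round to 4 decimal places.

Prior: Beta(10, 4).
Data: 1 success in 11 trials (from the sequence). The binomial likelihood contributes p(1−p)^10, so the posterior is Beta(10+1, 4+10) = Beta(11, 14).
For Beta(a, b) with a, b > 1 the mode is (a−1)/(a+b−2) = 10/23 ≈ 0.4348.

p̂_MAP = 0.4348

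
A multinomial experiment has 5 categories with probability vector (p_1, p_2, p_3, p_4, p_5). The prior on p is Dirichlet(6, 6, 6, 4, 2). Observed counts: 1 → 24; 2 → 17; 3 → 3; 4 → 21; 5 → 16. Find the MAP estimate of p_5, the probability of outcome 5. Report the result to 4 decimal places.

MAP estimate: 0.1700

The posterior is Dirichlet(αᵢ + nᵢ) = Dirichlet(30, 23, 9, 25, 18).
For a Dirichlet(a₁,…,a_K) with all aᵢ > 1, the mode has j-th component (aⱼ − 1)/(Σaᵢ − K).
Here Σaᵢ = 105 and K = 5, so p_5 = (18 − 1)/(105 − 5) = 17/100 ≈ 0.1700.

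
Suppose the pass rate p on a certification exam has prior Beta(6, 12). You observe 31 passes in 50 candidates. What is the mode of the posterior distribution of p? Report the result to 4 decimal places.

p̂_MAP = 0.5455

Prior: Beta(6, 12).
Data: 31 successes in 50 trials. The binomial likelihood contributes p^31(1−p)^19, so the posterior is Beta(6+31, 12+19) = Beta(37, 31).
For Beta(a, b) with a, b > 1 the mode is (a−1)/(a+b−2) = 36/66 ≈ 0.5455.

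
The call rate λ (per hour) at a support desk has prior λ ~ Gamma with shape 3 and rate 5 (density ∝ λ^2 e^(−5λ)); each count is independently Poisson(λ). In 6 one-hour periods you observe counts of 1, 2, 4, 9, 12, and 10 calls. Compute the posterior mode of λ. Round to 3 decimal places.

Σxᵢ = 1+2+4+9+12+10 = 38, with n = 6.
Posterior ∝ λ^2e^(−5λ) · λ^38e^(−6λ) = λ^40e^(−11λ), i.e. Gamma(shape=41, rate=11).
The mode of a Gamma(a, b) with a ≥ 1 (shape–rate) is (a−1)/b = 40/11 ≈ 3.636.

λ̂_MAP = 3.636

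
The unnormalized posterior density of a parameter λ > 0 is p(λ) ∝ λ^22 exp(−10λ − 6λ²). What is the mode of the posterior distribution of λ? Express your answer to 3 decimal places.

λ̂_MAP = 1.000

ℓ'(λ) = 22/λ − 10 − 12λ. Setting this to zero and multiplying by λ: 12λ² + 10λ − 22 = 0.
λ = (−10 + √(10² + 4·12·22)) / (2·12) = (−10 + √1156) / 24 = (−10 + 34)/24 = 1.
ℓ''(λ) = −22/λ² − 12 < 0, confirming a maximum.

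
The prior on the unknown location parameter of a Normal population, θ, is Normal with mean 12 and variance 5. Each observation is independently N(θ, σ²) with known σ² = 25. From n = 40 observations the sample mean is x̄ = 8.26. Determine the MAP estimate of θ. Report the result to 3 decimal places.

n = 40, x̄ = 8.26.
For a Normal prior and Normal likelihood with known variance, the posterior is Normal; its mode equals its mean, the precision-weighted average.
Prior precision 1/σ₀² = 1/5 = 0.2; data precision n/σ² = 40/25 = 1.6.
θ̂ = (0.2·12 + 1.6·8.26) / (0.2 + 1.6) = 15.616/1.8 = 1952/225 ≈ 8.676.

θ̂_MAP = 8.676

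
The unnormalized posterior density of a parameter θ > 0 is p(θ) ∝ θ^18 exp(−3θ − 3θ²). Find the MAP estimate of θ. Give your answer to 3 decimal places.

θ̂_MAP = 1.500

ℓ'(θ) = 18/θ − 3 − 6θ. Setting this to zero and multiplying by θ: 6θ² + 3θ − 18 = 0.
θ = (−3 + √(3² + 4·6·18)) / (2·6) = (−3 + √441) / 12 = (−3 + 21)/12 = 3/2.
ℓ''(θ) = −18/θ² − 6 < 0, confirming a maximum.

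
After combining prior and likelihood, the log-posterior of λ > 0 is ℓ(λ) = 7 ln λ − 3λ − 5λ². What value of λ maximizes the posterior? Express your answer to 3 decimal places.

λ̂_MAP = 0.700

ℓ'(λ) = 7/λ − 3 − 10λ. Setting this to zero and multiplying by λ: 10λ² + 3λ − 7 = 0.
λ = (−3 + √(3² + 4·10·7)) / (2·10) = (−3 + √289) / 20 = (−3 + 17)/20 = 7/10.
ℓ''(λ) = −7/λ² − 10 < 0, confirming a maximum.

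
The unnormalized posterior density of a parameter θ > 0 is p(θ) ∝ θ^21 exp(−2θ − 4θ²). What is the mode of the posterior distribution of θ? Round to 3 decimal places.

θ̂_MAP = 1.500

ℓ'(θ) = 21/θ − 2 − 8θ. Setting this to zero and multiplying by θ: 8θ² + 2θ − 21 = 0.
θ = (−2 + √(2² + 4·8·21)) / (2·8) = (−2 + √676) / 16 = (−2 + 26)/16 = 3/2.
ℓ''(θ) = −21/θ² − 8 < 0, confirming a maximum.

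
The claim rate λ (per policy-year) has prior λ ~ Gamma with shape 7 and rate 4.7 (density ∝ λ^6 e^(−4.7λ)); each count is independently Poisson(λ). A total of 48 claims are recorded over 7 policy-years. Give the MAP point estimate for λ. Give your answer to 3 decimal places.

λ̂_MAP = 4.615

Σxᵢ = 48, n = 7.
Posterior ∝ λ^6e^(−4.7λ) · λ^48e^(−7λ) = λ^54e^(−11.7λ), i.e. Gamma(shape=55, rate=11.7).
The mode of a Gamma(a, b) with a ≥ 1 (shape–rate) is (a−1)/b = 54/11.7 ≈ 4.615.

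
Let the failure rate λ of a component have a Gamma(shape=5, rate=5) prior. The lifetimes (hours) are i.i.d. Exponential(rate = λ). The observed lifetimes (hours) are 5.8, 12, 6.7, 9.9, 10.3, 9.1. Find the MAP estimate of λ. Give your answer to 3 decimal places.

λ̂_MAP = 0.170

The Exponential(rate=λ) likelihood is ∝ λ^n e^(−λΣtᵢ). Here n = 6 and Σtᵢ = 5.8 + 12 + 6.7 + 9.9 + 10.3 + 9.1 = 53.8.
Posterior ∝ λ^4e^(−5λ) · λ^6e^(−53.8λ) = λ^10e^(−58.8λ), i.e. Gamma(11, 58.8).
Mode = (a−1)/b = 10/58.8 ≈ 0.170.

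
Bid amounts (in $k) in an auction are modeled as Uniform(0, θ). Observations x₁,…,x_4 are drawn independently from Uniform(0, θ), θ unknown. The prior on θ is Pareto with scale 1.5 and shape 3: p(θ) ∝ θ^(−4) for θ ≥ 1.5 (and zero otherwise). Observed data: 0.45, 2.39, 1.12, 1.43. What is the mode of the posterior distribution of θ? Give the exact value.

θ̂_MAP = 2.39

The Uniform(0, θ) likelihood is θ^(−n) for θ ≥ max(xᵢ), zero otherwise. Here max(xᵢ) = 2.39.
Posterior ∝ θ^(−4) · θ^(−4) = θ^(−8) on θ ≥ max(1.5, 2.39) = 2.39.
This density is strictly decreasing in θ, so the posterior mode lies at the lower boundary of the support.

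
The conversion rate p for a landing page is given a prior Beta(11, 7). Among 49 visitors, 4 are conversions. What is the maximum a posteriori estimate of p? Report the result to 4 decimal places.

p̂_MAP = 0.2154

Prior: Beta(11, 7).
Data: 4 successes in 49 trials. The binomial likelihood contributes p^4(1−p)^45, so the posterior is Beta(11+4, 7+45) = Beta(15, 52).
For Beta(a, b) with a, b > 1 the mode is (a−1)/(a+b−2) = 14/65 ≈ 0.2154.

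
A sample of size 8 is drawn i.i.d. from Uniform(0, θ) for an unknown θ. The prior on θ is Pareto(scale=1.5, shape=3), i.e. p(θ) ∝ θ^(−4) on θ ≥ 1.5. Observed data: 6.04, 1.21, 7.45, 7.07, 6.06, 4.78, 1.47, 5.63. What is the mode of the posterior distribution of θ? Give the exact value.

θ̂_MAP = 7.45

The Uniform(0, θ) likelihood is θ^(−n) for θ ≥ max(xᵢ), zero otherwise. Here max(xᵢ) = 7.45.
Posterior ∝ θ^(−4) · θ^(−8) = θ^(−12) on θ ≥ max(1.5, 7.45) = 7.45.
This density is strictly decreasing in θ, so the posterior mode lies at the lower boundary of the support.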